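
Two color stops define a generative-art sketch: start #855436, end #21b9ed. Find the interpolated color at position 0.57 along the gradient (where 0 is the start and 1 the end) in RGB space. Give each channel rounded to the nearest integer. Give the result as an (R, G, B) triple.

#855436 → (133, 84, 54); #21b9ed → (33, 185, 237).
R = 133 + 0.57 × (33 − 133) = 133 + 0.57 × -100 = 76 → 76
G = 84 + 0.57 × (185 − 84) = 84 + 0.57 × 101 = 141.57 → 142
B = 54 + 0.57 × (237 − 54) = 54 + 0.57 × 183 = 158.31 → 158

(76, 142, 158)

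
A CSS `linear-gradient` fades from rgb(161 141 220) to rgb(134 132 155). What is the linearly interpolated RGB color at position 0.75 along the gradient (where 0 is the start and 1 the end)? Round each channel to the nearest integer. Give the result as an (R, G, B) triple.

R = 161 + 0.75 × (134 − 161) = 161 + 0.75 × -27 = 140.75 → 141
G = 141 + 0.75 × (132 − 141) = 141 + 0.75 × -9 = 134.25 → 134
B = 220 + 0.75 × (155 − 220) = 220 + 0.75 × -65 = 171.25 → 171
So the blended color is (141, 134, 171), about #8d86ab.

(141, 134, 171)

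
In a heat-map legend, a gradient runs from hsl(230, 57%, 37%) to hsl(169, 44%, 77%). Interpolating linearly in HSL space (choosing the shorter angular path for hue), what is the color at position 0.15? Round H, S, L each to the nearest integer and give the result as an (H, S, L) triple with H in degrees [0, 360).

Hue arc: Δh = 169 − 230 = -61° (|Δh| ≤ 180, already the shorter path).
H = 230 + 0.15 × (-61) = 220.85 → 221°
S = 57 + 0.15 × (44 − 57) = 55.05 → 55%
L = 37 + 0.15 × (77 − 37) = 43 → 43%

(221, 55, 43)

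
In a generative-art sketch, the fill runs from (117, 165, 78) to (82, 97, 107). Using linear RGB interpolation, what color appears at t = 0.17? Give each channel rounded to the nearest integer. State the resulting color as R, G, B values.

(111, 153, 83)

R = 117 + 0.17 × (82 − 117) = 117 + 0.17 × -35 = 111.05 → 111
G = 165 + 0.17 × (97 − 165) = 165 + 0.17 × -68 = 153.44 → 153
B = 78 + 0.17 × (107 − 78) = 78 + 0.17 × 29 = 82.93 → 83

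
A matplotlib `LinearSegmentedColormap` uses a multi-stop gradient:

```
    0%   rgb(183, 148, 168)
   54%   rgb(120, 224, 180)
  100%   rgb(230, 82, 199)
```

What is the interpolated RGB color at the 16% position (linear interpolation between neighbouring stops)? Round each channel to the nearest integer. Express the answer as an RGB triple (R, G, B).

16% lies between the 0% and 54% stops, so the local fraction is t = (16 − 0)/(54 − 0) = 16/54 ≈ 0.2963.
R = 183 + 0.2963 × (120 − 183) = 164.333 → 164
G = 148 + 0.2963 × (224 − 148) = 170.519 → 171
B = 168 + 0.2963 × (180 − 168) = 171.556 → 172

(164, 171, 172)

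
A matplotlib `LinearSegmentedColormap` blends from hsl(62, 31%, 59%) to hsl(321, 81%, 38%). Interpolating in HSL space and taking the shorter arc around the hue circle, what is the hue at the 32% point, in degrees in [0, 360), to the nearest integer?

30

Hue: 321 − 62 = 259°, but |259| > 180 so the shorter arc goes the other way: Δh = 259 − 360 = -101°.
H = 62 + 0.32 × (-101) = 29.68 → 30°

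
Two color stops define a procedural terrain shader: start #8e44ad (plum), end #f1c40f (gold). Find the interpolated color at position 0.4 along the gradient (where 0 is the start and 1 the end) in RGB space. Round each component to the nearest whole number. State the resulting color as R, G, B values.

(182, 119, 110)

#8e44ad → (142, 68, 173); #f1c40f → (241, 196, 15).
R = 142 + 0.4 × (241 − 142) = 142 + 0.4 × 99 = 181.6 → 182
G = 68 + 0.4 × (196 − 68) = 68 + 0.4 × 128 = 119.2 → 119
B = 173 + 0.4 × (15 − 173) = 173 + 0.4 × -158 = 109.8 → 110
So the blended color is (182, 119, 110), about #b6776e.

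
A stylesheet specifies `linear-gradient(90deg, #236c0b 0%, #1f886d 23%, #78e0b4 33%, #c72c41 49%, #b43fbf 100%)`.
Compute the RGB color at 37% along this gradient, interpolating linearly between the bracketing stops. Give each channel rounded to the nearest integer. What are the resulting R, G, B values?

(140, 179, 151)

37% lies between the 33% and 49% stops, so the local fraction is t = (37 − 33)/(49 − 33) = 4/16 ≈ 0.25.
#78e0b4 → (120, 224, 180); #c72c41 → (199, 44, 65).
R = 120 + 0.25 × (199 − 120) = 139.75 → 140
G = 224 + 0.25 × (44 − 224) = 179 → 179
B = 180 + 0.25 × (65 − 180) = 151.25 → 151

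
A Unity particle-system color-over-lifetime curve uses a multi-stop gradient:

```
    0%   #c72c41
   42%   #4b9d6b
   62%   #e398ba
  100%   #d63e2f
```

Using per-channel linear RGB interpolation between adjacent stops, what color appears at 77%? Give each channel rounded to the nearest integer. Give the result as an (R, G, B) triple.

(222, 116, 131)

77% lies between the 62% and 100% stops, so the local fraction is t = (77 − 62)/(100 − 62) = 15/38 ≈ 0.3947.
#e398ba → (227, 152, 186); #d63e2f → (214, 62, 47).
R = 227 + 0.3947 × (214 − 227) = 221.869 → 222
G = 152 + 0.3947 × (62 − 152) = 116.477 → 116
B = 186 + 0.3947 × (47 − 186) = 131.137 → 131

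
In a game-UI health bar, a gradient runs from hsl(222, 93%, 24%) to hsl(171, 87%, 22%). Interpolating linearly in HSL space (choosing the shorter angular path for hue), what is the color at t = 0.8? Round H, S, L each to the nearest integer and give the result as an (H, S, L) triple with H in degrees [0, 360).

(181, 88, 22)

Hue arc: Δh = 171 − 222 = -51° (|Δh| ≤ 180, already the shorter path).
H = 222 + 0.8 × (-51) = 181.2 → 181°
S = 93 + 0.8 × (87 − 93) = 88.2 → 88%
L = 24 + 0.8 × (22 − 24) = 22.4 → 22%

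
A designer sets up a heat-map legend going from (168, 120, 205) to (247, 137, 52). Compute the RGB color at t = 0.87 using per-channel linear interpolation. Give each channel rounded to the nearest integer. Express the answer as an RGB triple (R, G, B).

(237, 135, 72)

R = 168 + 0.87 × (247 − 168) = 168 + 0.87 × 79 = 236.73 → 237
G = 120 + 0.87 × (137 − 120) = 120 + 0.87 × 17 = 134.79 → 135
B = 205 + 0.87 × (52 − 205) = 205 + 0.87 × -153 = 71.89 → 72
So the blended color is (237, 135, 72), about #ed8748.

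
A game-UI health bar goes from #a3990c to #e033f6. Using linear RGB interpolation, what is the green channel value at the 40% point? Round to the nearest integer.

112

G₁ = 153 (from #a3990c), G₂ = 51 (from #e033f6).
G = 153 + 0.4 × (51 − 153) = 112.2 → 112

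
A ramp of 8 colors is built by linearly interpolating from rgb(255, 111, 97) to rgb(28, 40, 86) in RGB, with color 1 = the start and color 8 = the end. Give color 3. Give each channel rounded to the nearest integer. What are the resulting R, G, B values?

(190, 91, 94)

With 8 swatches and endpoints inclusive, swatch 3 sits at t = (3 − 1)/(8 − 1) = 2/7 ≈ 0.2857.
R = 255 + 0.2857 × (28 − 255) = 190.146 → 190
G = 111 + 0.2857 × (40 − 111) = 90.715 → 91
B = 97 + 0.2857 × (86 − 97) = 93.857 → 94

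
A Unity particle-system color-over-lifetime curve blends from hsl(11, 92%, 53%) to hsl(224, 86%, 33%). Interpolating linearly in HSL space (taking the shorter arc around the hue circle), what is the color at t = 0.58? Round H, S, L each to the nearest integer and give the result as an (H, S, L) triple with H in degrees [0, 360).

(286, 89, 41)

Hue: 224 − 11 = 213°, but |213| > 180 so the shorter arc goes the other way: Δh = 213 − 360 = -147°.
H = 11 + 0.58 × (-147) = -74.26 → -74 → -74 mod 360 = 286°
S = 92 + 0.58 × (86 − 92) = 88.52 → 89%
L = 53 + 0.58 × (33 − 53) = 41.4 → 41%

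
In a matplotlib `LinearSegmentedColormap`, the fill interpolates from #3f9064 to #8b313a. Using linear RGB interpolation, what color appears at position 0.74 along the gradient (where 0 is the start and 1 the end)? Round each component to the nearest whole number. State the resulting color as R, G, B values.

#3f9064 → (63, 144, 100); #8b313a → (139, 49, 58).
R = 63 + 0.74 × (139 − 63) = 63 + 0.74 × 76 = 119.24 → 119
G = 144 + 0.74 × (49 − 144) = 144 + 0.74 × -95 = 73.7 → 74
B = 100 + 0.74 × (58 − 100) = 100 + 0.74 × -42 = 68.92 → 69
So the blended color is (119, 74, 69), about #774a45.

(119, 74, 69)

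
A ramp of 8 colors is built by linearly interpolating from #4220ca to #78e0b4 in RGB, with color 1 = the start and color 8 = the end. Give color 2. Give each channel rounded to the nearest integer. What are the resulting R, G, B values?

(74, 59, 199)

With 8 swatches and endpoints inclusive, swatch 2 sits at t = (2 − 1)/(8 − 1) = 1/7 ≈ 0.1429.
#4220ca → (66, 32, 202); #78e0b4 → (120, 224, 180).
R = 66 + 0.1429 × (120 − 66) = 73.717 → 74
G = 32 + 0.1429 × (224 − 32) = 59.437 → 59
B = 202 + 0.1429 × (180 − 202) = 198.856 → 199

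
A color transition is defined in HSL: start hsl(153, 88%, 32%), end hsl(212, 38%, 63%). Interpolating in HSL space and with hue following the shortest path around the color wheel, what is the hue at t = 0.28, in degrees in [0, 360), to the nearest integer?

Hue arc: Δh = 212 − 153 = 59° (|Δh| ≤ 180, already the shorter path).
H = 153 + 0.28 × (59) = 169.52 → 170°

170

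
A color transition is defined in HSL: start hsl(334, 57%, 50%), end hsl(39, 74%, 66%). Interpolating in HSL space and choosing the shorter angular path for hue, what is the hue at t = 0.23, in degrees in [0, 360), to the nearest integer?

349

Hue: 39 − 334 = -295°, but |-295| > 180 so the shorter arc goes the other way: Δh = -295 + 360 = 65°.
H = 334 + 0.23 × (65) = 348.95 → 349°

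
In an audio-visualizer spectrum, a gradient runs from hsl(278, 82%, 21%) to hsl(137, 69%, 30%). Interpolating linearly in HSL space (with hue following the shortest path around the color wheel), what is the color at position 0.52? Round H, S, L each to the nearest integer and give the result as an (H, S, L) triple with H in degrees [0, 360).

Hue arc: Δh = 137 − 278 = -141° (|Δh| ≤ 180, already the shorter path).
H = 278 + 0.52 × (-141) = 204.68 → 205°
S = 82 + 0.52 × (69 − 82) = 75.24 → 75%
L = 21 + 0.52 × (30 − 21) = 25.68 → 26%

(205, 75, 26)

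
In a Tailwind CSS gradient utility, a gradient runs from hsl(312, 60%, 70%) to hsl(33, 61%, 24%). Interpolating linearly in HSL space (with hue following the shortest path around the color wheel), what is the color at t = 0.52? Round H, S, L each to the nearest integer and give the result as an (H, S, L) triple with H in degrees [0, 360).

(354, 61, 46)

Hue: 33 − 312 = -279°, but |-279| > 180 so the shorter arc goes the other way: Δh = -279 + 360 = 81°.
H = 312 + 0.52 × (81) = 354.12 → 354°
S = 60 + 0.52 × (61 − 60) = 60.52 → 61%
L = 70 + 0.52 × (24 − 70) = 46.08 → 46%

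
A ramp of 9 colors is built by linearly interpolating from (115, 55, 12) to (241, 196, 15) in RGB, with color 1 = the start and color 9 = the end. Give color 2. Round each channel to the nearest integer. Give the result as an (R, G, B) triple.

(131, 73, 12)

With 9 swatches and endpoints inclusive, swatch 2 sits at t = (2 − 1)/(9 − 1) = 1/8 ≈ 0.125.
R = 115 + 0.125 × (241 − 115) = 130.75 → 131
G = 55 + 0.125 × (196 − 55) = 72.625 → 73
B = 12 + 0.125 × (15 − 12) = 12.375 → 12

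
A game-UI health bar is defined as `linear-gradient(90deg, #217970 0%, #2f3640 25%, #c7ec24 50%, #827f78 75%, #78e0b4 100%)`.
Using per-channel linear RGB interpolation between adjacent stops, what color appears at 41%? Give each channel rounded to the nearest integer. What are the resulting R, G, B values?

(144, 170, 46)

41% lies between the 25% and 50% stops, so the local fraction is t = (41 − 25)/(50 − 25) = 16/25 ≈ 0.64.
#2f3640 → (47, 54, 64); #c7ec24 → (199, 236, 36).
R = 47 + 0.64 × (199 − 47) = 144.28 → 144
G = 54 + 0.64 × (236 − 54) = 170.48 → 170
B = 64 + 0.64 × (36 − 64) = 46.08 → 46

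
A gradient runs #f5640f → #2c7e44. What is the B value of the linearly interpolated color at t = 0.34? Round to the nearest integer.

33

B₁ = 15 (from #f5640f), B₂ = 68 (from #2c7e44).
B = 15 + 0.34 × (68 − 15) = 33.02 → 33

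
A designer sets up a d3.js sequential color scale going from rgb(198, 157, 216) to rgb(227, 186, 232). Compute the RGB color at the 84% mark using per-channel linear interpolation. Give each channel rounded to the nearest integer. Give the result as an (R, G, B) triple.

(222, 181, 229)

84% corresponds to t = 0.84.
R = 198 + 0.84 × (227 − 198) = 198 + 0.84 × 29 = 222.36 → 222
G = 157 + 0.84 × (186 − 157) = 157 + 0.84 × 29 = 181.36 → 181
B = 216 + 0.84 × (232 − 216) = 216 + 0.84 × 16 = 229.44 → 229
So the blended color is (222, 181, 229), about #deb5e5.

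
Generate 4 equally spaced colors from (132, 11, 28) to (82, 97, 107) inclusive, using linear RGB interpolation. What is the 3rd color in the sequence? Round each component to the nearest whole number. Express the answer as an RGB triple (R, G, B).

(99, 68, 81)

With 4 swatches and endpoints inclusive, swatch 3 sits at t = (3 − 1)/(4 − 1) = 2/3 ≈ 0.6667.
R = 132 + 0.6667 × (82 − 132) = 98.665 → 99
G = 11 + 0.6667 × (97 − 11) = 68.336 → 68
B = 28 + 0.6667 × (107 − 28) = 80.669 → 81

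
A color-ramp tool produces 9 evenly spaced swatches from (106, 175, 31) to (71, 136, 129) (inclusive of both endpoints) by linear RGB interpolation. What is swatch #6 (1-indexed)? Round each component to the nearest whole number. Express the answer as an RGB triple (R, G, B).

(84, 151, 92)

With 9 swatches and endpoints inclusive, swatch 6 sits at t = (6 − 1)/(9 − 1) = 5/8 ≈ 0.625.
R = 106 + 0.625 × (71 − 106) = 84.125 → 84
G = 175 + 0.625 × (136 − 175) = 150.625 → 151
B = 31 + 0.625 × (129 − 31) = 92.25 → 92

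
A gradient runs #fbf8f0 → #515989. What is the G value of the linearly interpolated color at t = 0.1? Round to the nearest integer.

G₁ = 248 (from #fbf8f0), G₂ = 89 (from #515989).
G = 248 + 0.1 × (89 − 248) = 232.1 → 232

232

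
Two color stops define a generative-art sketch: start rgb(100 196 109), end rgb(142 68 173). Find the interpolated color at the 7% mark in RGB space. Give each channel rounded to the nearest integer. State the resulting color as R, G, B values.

(103, 187, 113)

7% corresponds to t = 0.07.
R = 100 + 0.07 × (142 − 100) = 100 + 0.07 × 42 = 102.94 → 103
G = 196 + 0.07 × (68 − 196) = 196 + 0.07 × -128 = 187.04 → 187
B = 109 + 0.07 × (173 − 109) = 109 + 0.07 × 64 = 113.48 → 113
So the blended color is (103, 187, 113), about #67bb71.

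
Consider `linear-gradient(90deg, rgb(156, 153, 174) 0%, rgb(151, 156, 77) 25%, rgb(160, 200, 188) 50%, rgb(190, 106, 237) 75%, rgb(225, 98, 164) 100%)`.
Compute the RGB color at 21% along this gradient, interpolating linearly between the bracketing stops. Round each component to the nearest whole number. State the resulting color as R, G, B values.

(152, 156, 93)

21% lies between the 0% and 25% stops, so the local fraction is t = (21 − 0)/(25 − 0) = 21/25 ≈ 0.84.
R = 156 + 0.84 × (151 − 156) = 151.8 → 152
G = 153 + 0.84 × (156 − 153) = 155.52 → 156
B = 174 + 0.84 × (77 − 174) = 92.52 → 93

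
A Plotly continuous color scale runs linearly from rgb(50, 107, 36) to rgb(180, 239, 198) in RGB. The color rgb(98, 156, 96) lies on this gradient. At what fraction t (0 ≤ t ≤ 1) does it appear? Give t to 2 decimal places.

0.37

Invert the lerp on the B channel (largest span, 162): t = (96 − 36) / (198 − 36) = 60/162 = 0.37037.
Check on R: (98 − 50)/(180 − 50) = 0.3692 ✓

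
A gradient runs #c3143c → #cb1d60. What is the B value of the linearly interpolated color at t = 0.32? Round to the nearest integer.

72

B₁ = 60 (from #c3143c), B₂ = 96 (from #cb1d60).
B = 60 + 0.32 × (96 − 60) = 71.52 → 72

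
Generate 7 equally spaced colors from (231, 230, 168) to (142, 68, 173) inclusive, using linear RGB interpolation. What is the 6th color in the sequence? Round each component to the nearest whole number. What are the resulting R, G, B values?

(157, 95, 172)

With 7 swatches and endpoints inclusive, swatch 6 sits at t = (6 − 1)/(7 − 1) = 5/6 ≈ 0.8333.
R = 231 + 0.8333 × (142 − 231) = 156.836 → 157
G = 230 + 0.8333 × (68 − 230) = 95.005 → 95
B = 168 + 0.8333 × (173 − 168) = 172.167 → 172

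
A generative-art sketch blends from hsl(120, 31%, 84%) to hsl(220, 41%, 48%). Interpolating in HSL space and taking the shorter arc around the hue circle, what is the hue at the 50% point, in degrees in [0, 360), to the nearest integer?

Hue arc: Δh = 220 − 120 = 100° (|Δh| ≤ 180, already the shorter path).
H = 120 + 0.5 × (100) = 170 → 170°

170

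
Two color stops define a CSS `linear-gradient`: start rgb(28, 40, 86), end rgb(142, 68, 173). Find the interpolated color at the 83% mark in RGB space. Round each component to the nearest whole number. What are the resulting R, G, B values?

(123, 63, 158)

83% corresponds to t = 0.83.
R = 28 + 0.83 × (142 − 28) = 28 + 0.83 × 114 = 122.62 → 123
G = 40 + 0.83 × (68 − 40) = 40 + 0.83 × 28 = 63.24 → 63
B = 86 + 0.83 × (173 − 86) = 86 + 0.83 × 87 = 158.21 → 158
So the blended color is (123, 63, 158), about #7b3f9e.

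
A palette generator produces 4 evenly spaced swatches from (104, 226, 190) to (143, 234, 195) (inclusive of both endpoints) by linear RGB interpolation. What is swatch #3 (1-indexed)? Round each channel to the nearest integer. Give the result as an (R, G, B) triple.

(130, 231, 193)

With 4 swatches and endpoints inclusive, swatch 3 sits at t = (3 − 1)/(4 − 1) = 2/3 ≈ 0.6667.
R = 104 + 0.6667 × (143 − 104) = 130.001 → 130
G = 226 + 0.6667 × (234 − 226) = 231.334 → 231
B = 190 + 0.6667 × (195 − 190) = 193.333 → 193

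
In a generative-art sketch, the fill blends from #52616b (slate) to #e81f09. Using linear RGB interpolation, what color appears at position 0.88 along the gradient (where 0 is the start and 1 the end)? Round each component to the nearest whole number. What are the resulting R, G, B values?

(214, 39, 21)

#52616b → (82, 97, 107); #e81f09 → (232, 31, 9).
R = 82 + 0.88 × (232 − 82) = 82 + 0.88 × 150 = 214 → 214
G = 97 + 0.88 × (31 − 97) = 97 + 0.88 × -66 = 38.92 → 39
B = 107 + 0.88 × (9 − 107) = 107 + 0.88 × -98 = 20.76 → 21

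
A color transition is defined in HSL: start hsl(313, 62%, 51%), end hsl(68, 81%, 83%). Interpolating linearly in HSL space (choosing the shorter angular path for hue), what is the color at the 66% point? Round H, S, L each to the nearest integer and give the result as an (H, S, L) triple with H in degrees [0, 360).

(29, 75, 72)

Hue: 68 − 313 = -245°, but |-245| > 180 so the shorter arc goes the other way: Δh = -245 + 360 = 115°.
H = 313 + 0.66 × (115) = 388.9 → 389 → 389 mod 360 = 29°
S = 62 + 0.66 × (81 − 62) = 74.54 → 75%
L = 51 + 0.66 × (83 − 51) = 72.12 → 72%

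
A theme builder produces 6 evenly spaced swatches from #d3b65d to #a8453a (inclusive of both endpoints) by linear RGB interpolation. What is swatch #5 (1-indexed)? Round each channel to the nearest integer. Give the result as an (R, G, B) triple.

With 6 swatches and endpoints inclusive, swatch 5 sits at t = (5 − 1)/(6 − 1) = 4/5 ≈ 0.8.
#d3b65d → (211, 182, 93); #a8453a → (168, 69, 58).
R = 211 + 0.8 × (168 − 211) = 176.6 → 177
G = 182 + 0.8 × (69 − 182) = 91.6 → 92
B = 93 + 0.8 × (58 − 93) = 65 → 65

(177, 92, 65)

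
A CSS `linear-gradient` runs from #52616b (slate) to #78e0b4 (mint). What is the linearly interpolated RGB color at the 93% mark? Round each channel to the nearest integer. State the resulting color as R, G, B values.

(117, 215, 175)

#52616b → (82, 97, 107); #78e0b4 → (120, 224, 180).
93% corresponds to t = 0.93.
R = 82 + 0.93 × (120 − 82) = 82 + 0.93 × 38 = 117.34 → 117
G = 97 + 0.93 × (224 − 97) = 97 + 0.93 × 127 = 215.11 → 215
B = 107 + 0.93 × (180 − 107) = 107 + 0.93 × 73 = 174.89 → 175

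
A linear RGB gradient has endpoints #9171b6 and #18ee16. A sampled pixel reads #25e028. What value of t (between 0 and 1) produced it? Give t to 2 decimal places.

Invert the lerp on the B channel (largest span, 160): t = (40 − 182) / (22 − 182) = -142/-160 = 0.8875.
Check on R: (37 − 145)/(24 − 145) = 0.8926 ✓

0.89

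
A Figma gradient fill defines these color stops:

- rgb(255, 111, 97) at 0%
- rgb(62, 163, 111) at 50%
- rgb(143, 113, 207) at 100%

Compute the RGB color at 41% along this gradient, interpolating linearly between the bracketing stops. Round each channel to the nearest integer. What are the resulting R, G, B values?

41% lies between the 0% and 50% stops, so the local fraction is t = (41 − 0)/(50 − 0) = 41/50 ≈ 0.82.
R = 255 + 0.82 × (62 − 255) = 96.74 → 97
G = 111 + 0.82 × (163 − 111) = 153.64 → 154
B = 97 + 0.82 × (111 − 97) = 108.48 → 108

(97, 154, 108)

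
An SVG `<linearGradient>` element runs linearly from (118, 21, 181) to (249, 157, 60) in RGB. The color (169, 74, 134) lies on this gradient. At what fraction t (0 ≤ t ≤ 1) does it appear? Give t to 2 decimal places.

0.39

Invert the lerp on the G channel (largest span, 136): t = (74 − 21) / (157 − 21) = 53/136 = 0.38971.
Check on R: (169 − 118)/(249 − 118) = 0.3893 ✓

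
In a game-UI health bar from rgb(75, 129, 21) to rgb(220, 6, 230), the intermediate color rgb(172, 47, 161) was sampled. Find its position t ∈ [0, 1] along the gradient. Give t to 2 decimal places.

0.67

Invert the lerp on the B channel (largest span, 209): t = (161 − 21) / (230 − 21) = 140/209 = 0.66986.
Check on R: (172 − 75)/(220 − 75) = 0.669 ✓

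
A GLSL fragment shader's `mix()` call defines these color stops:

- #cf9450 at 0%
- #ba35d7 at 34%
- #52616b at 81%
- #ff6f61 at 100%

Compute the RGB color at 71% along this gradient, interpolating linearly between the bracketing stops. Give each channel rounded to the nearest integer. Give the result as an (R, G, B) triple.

71% lies between the 34% and 81% stops, so the local fraction is t = (71 − 34)/(81 − 34) = 37/47 ≈ 0.7872.
#ba35d7 → (186, 53, 215); #52616b → (82, 97, 107).
R = 186 + 0.7872 × (82 − 186) = 104.131 → 104
G = 53 + 0.7872 × (97 − 53) = 87.637 → 88
B = 215 + 0.7872 × (107 − 215) = 129.982 → 130

(104, 88, 130)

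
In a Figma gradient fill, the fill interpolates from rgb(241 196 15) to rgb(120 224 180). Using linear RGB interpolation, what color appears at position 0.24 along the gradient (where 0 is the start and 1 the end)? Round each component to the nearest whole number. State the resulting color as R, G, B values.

R = 241 + 0.24 × (120 − 241) = 241 + 0.24 × -121 = 211.96 → 212
G = 196 + 0.24 × (224 − 196) = 196 + 0.24 × 28 = 202.72 → 203
B = 15 + 0.24 × (180 − 15) = 15 + 0.24 × 165 = 54.6 → 55

(212, 203, 55)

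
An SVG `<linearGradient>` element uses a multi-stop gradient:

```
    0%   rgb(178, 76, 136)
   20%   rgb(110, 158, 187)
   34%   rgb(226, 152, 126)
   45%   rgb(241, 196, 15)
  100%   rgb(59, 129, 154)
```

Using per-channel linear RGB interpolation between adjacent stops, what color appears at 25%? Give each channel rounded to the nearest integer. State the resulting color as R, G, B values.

25% lies between the 20% and 34% stops, so the local fraction is t = (25 − 20)/(34 − 20) = 5/14 ≈ 0.3571.
R = 110 + 0.3571 × (226 − 110) = 151.424 → 151
G = 158 + 0.3571 × (152 − 158) = 155.857 → 156
B = 187 + 0.3571 × (126 − 187) = 165.217 → 165

(151, 156, 165)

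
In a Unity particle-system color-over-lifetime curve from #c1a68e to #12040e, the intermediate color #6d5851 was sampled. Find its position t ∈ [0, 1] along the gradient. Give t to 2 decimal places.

0.48

Invert the lerp on the R channel (largest span, 175): t = (109 − 193) / (18 − 193) = -84/-175 = 0.48.
Check on G: (88 − 166)/(4 − 166) = 0.4815 ✓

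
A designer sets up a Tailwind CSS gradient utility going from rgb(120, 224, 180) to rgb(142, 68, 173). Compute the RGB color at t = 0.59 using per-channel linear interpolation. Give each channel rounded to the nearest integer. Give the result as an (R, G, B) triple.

(133, 132, 176)

R = 120 + 0.59 × (142 − 120) = 120 + 0.59 × 22 = 132.98 → 133
G = 224 + 0.59 × (68 − 224) = 224 + 0.59 × -156 = 131.96 → 132
B = 180 + 0.59 × (173 − 180) = 180 + 0.59 × -7 = 175.87 → 176
So the blended color is (133, 132, 176), about #8584b0.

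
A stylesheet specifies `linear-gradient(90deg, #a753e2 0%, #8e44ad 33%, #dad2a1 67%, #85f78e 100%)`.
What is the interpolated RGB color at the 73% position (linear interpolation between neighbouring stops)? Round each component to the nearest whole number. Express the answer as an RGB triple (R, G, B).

73% lies between the 67% and 100% stops, so the local fraction is t = (73 − 67)/(100 − 67) = 6/33 ≈ 0.1818.
#dad2a1 → (218, 210, 161); #85f78e → (133, 247, 142).
R = 218 + 0.1818 × (133 − 218) = 202.547 → 203
G = 210 + 0.1818 × (247 − 210) = 216.727 → 217
B = 161 + 0.1818 × (142 − 161) = 157.546 → 158

(203, 217, 158)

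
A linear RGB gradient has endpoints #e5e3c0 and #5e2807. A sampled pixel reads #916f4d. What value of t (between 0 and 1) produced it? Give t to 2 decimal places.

0.62

Invert the lerp on the G channel (largest span, 187): t = (111 − 227) / (40 − 227) = -116/-187 = 0.62032.
Check on R: (145 − 229)/(94 − 229) = 0.6222 ✓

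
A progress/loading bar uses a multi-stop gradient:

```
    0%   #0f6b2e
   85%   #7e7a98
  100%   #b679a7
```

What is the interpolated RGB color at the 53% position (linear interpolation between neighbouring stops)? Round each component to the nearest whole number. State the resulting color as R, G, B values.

(84, 116, 112)

53% lies between the 0% and 85% stops, so the local fraction is t = (53 − 0)/(85 − 0) = 53/85 ≈ 0.6235.
#0f6b2e → (15, 107, 46); #7e7a98 → (126, 122, 152).
R = 15 + 0.6235 × (126 − 15) = 84.209 → 84
G = 107 + 0.6235 × (122 − 107) = 116.353 → 116
B = 46 + 0.6235 × (152 − 46) = 112.091 → 112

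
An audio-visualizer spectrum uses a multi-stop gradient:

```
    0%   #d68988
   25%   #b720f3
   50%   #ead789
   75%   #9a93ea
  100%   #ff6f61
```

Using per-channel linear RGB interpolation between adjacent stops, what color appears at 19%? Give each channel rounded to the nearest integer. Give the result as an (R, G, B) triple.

(190, 57, 217)

19% lies between the 0% and 25% stops, so the local fraction is t = (19 − 0)/(25 − 0) = 19/25 ≈ 0.76.
#d68988 → (214, 137, 136); #b720f3 → (183, 32, 243).
R = 214 + 0.76 × (183 − 214) = 190.44 → 190
G = 137 + 0.76 × (32 − 137) = 57.2 → 57
B = 136 + 0.76 × (243 − 136) = 217.32 → 217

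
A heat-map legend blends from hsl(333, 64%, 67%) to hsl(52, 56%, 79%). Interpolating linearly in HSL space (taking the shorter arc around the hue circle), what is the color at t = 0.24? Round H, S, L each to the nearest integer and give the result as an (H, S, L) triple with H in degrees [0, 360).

Hue: 52 − 333 = -281°, but |-281| > 180 so the shorter arc goes the other way: Δh = -281 + 360 = 79°.
H = 333 + 0.24 × (79) = 351.96 → 352°
S = 64 + 0.24 × (56 − 64) = 62.08 → 62%
L = 67 + 0.24 × (79 − 67) = 69.88 → 70%

(352, 62, 70)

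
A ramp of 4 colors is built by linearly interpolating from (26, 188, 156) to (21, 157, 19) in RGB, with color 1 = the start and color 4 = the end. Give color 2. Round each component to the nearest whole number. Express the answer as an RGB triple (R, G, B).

(24, 178, 110)

With 4 swatches and endpoints inclusive, swatch 2 sits at t = (2 − 1)/(4 − 1) = 1/3 ≈ 0.3333.
R = 26 + 0.3333 × (21 − 26) = 24.334 → 24
G = 188 + 0.3333 × (157 − 188) = 177.668 → 178
B = 156 + 0.3333 × (19 − 156) = 110.338 → 110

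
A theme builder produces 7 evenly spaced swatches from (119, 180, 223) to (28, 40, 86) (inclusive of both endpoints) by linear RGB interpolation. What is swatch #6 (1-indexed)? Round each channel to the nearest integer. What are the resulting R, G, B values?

With 7 swatches and endpoints inclusive, swatch 6 sits at t = (6 − 1)/(7 − 1) = 5/6 ≈ 0.8333.
R = 119 + 0.8333 × (28 − 119) = 43.17 → 43
G = 180 + 0.8333 × (40 − 180) = 63.338 → 63
B = 223 + 0.8333 × (86 − 223) = 108.838 → 109

(43, 63, 109)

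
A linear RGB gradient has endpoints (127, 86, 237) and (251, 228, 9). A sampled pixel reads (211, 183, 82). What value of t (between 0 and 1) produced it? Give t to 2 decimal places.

Invert the lerp on the B channel (largest span, 228): t = (82 − 237) / (9 − 237) = -155/-228 = 0.67982.
Check on R: (211 − 127)/(251 − 127) = 0.6774 ✓

0.68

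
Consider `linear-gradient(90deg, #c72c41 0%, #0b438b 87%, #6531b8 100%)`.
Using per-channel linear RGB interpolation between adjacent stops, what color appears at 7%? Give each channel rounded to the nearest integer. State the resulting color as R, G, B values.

7% lies between the 0% and 87% stops, so the local fraction is t = (7 − 0)/(87 − 0) = 7/87 ≈ 0.0805.
#c72c41 → (199, 44, 65); #0b438b → (11, 67, 139).
R = 199 + 0.0805 × (11 − 199) = 183.866 → 184
G = 44 + 0.0805 × (67 − 44) = 45.852 → 46
B = 65 + 0.0805 × (139 − 65) = 70.957 → 71

(184, 46, 71)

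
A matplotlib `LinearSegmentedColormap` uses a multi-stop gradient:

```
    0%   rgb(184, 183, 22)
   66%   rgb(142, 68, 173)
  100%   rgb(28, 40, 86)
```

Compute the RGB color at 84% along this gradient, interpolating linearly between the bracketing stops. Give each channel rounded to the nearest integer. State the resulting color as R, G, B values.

(82, 53, 127)

84% lies between the 66% and 100% stops, so the local fraction is t = (84 − 66)/(100 − 66) = 18/34 ≈ 0.5294.
R = 142 + 0.5294 × (28 − 142) = 81.648 → 82
G = 68 + 0.5294 × (40 − 68) = 53.177 → 53
B = 173 + 0.5294 × (86 − 173) = 126.942 → 127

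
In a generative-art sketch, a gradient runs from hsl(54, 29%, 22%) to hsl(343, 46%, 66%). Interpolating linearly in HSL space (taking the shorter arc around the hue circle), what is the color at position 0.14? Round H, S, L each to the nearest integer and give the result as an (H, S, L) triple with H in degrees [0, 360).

(44, 31, 28)

Hue: 343 − 54 = 289°, but |289| > 180 so the shorter arc goes the other way: Δh = 289 − 360 = -71°.
H = 54 + 0.14 × (-71) = 44.06 → 44°
S = 29 + 0.14 × (46 − 29) = 31.38 → 31%
L = 22 + 0.14 × (66 − 22) = 28.16 → 28%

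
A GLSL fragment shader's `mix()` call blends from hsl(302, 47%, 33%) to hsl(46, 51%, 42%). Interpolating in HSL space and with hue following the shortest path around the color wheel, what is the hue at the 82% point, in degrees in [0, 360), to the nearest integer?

Hue: 46 − 302 = -256°, but |-256| > 180 so the shorter arc goes the other way: Δh = -256 + 360 = 104°.
H = 302 + 0.82 × (104) = 387.28 → 387 → 387 mod 360 = 27°

27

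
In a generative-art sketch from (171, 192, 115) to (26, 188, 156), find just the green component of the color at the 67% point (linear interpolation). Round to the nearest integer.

G = 192 + 0.67 × (188 − 192) = 189.32 → 189

189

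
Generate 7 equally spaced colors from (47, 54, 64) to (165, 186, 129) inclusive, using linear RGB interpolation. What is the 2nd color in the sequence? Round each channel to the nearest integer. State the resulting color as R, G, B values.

With 7 swatches and endpoints inclusive, swatch 2 sits at t = (2 − 1)/(7 − 1) = 1/6 ≈ 0.1667.
R = 47 + 0.1667 × (165 − 47) = 66.671 → 67
G = 54 + 0.1667 × (186 − 54) = 76.004 → 76
B = 64 + 0.1667 × (129 − 64) = 74.835 → 75

(67, 76, 75)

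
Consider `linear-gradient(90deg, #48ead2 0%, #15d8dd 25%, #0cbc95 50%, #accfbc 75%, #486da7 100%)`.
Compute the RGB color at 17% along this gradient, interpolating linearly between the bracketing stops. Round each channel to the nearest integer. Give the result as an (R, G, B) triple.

17% lies between the 0% and 25% stops, so the local fraction is t = (17 − 0)/(25 − 0) = 17/25 ≈ 0.68.
#48ead2 → (72, 234, 210); #15d8dd → (21, 216, 221).
R = 72 + 0.68 × (21 − 72) = 37.32 → 37
G = 234 + 0.68 × (216 − 234) = 221.76 → 222
B = 210 + 0.68 × (221 − 210) = 217.48 → 217

(37, 222, 217)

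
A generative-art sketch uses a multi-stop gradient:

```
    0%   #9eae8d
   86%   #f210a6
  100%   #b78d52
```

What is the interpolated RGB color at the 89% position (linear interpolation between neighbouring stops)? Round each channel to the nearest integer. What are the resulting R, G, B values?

89% lies between the 86% and 100% stops, so the local fraction is t = (89 − 86)/(100 − 86) = 3/14 ≈ 0.2143.
#f210a6 → (242, 16, 166); #b78d52 → (183, 141, 82).
R = 242 + 0.2143 × (183 − 242) = 229.356 → 229
G = 16 + 0.2143 × (141 − 16) = 42.787 → 43
B = 166 + 0.2143 × (82 − 166) = 147.999 → 148

(229, 43, 148)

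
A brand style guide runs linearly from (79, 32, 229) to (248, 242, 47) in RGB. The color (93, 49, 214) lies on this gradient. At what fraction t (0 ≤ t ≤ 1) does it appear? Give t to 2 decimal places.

0.08

Invert the lerp on the G channel (largest span, 210): t = (49 − 32) / (242 − 32) = 17/210 = 0.080952.
Check on R: (93 − 79)/(248 − 79) = 0.08284 ✓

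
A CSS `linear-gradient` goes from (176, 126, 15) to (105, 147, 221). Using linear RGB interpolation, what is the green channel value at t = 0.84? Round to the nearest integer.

144

G = 126 + 0.84 × (147 − 126) = 143.64 → 144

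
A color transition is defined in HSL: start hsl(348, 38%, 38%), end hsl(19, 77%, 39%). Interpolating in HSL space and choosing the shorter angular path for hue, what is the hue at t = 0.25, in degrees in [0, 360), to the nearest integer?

Hue: 19 − 348 = -329°, but |-329| > 180 so the shorter arc goes the other way: Δh = -329 + 360 = 31°.
H = 348 + 0.25 × (31) = 355.75 → 356°

356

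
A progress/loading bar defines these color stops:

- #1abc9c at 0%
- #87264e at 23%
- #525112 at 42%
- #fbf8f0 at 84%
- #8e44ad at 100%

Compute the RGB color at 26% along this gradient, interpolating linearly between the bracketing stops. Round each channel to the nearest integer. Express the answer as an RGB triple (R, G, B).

(127, 45, 69)

26% lies between the 23% and 42% stops, so the local fraction is t = (26 − 23)/(42 − 23) = 3/19 ≈ 0.1579.
#87264e → (135, 38, 78); #525112 → (82, 81, 18).
R = 135 + 0.1579 × (82 − 135) = 126.631 → 127
G = 38 + 0.1579 × (81 − 38) = 44.79 → 45
B = 78 + 0.1579 × (18 − 78) = 68.526 → 69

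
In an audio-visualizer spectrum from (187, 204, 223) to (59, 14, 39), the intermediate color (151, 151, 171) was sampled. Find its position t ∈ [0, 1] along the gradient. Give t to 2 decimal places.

Invert the lerp on the G channel (largest span, 190): t = (151 − 204) / (14 − 204) = -53/-190 = 0.27895.
Check on R: (151 − 187)/(59 − 187) = 0.2812 ✓

0.28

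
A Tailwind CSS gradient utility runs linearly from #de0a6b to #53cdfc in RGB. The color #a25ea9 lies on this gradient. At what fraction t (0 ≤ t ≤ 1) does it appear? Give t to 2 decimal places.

Invert the lerp on the G channel (largest span, 195): t = (94 − 10) / (205 − 10) = 84/195 = 0.43077.
Check on R: (162 − 222)/(83 − 222) = 0.4317 ✓

0.43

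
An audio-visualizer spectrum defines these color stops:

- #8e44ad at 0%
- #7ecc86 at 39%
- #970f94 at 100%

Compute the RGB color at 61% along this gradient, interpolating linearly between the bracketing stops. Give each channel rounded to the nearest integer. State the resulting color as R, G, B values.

61% lies between the 39% and 100% stops, so the local fraction is t = (61 − 39)/(100 − 39) = 22/61 ≈ 0.3607.
#7ecc86 → (126, 204, 134); #970f94 → (151, 15, 148).
R = 126 + 0.3607 × (151 − 126) = 135.018 → 135
G = 204 + 0.3607 × (15 − 204) = 135.828 → 136
B = 134 + 0.3607 × (148 − 134) = 139.05 → 139

(135, 136, 139)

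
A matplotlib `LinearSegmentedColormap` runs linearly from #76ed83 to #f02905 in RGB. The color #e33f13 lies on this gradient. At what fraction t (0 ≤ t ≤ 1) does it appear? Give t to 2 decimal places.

Invert the lerp on the G channel (largest span, 196): t = (63 − 237) / (41 − 237) = -174/-196 = 0.88776.
Check on R: (227 − 118)/(240 − 118) = 0.8934 ✓

0.89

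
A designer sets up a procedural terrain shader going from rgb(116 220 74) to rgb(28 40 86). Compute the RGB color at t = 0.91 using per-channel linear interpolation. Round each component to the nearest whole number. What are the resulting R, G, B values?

R = 116 + 0.91 × (28 − 116) = 116 + 0.91 × -88 = 35.92 → 36
G = 220 + 0.91 × (40 − 220) = 220 + 0.91 × -180 = 56.2 → 56
B = 74 + 0.91 × (86 − 74) = 74 + 0.91 × 12 = 84.92 → 85

(36, 56, 85)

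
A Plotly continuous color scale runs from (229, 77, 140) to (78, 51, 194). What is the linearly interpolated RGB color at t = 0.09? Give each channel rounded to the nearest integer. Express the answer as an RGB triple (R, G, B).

(215, 75, 145)

R = 229 + 0.09 × (78 − 229) = 229 + 0.09 × -151 = 215.41 → 215
G = 77 + 0.09 × (51 − 77) = 77 + 0.09 × -26 = 74.66 → 75
B = 140 + 0.09 × (194 − 140) = 140 + 0.09 × 54 = 144.86 → 145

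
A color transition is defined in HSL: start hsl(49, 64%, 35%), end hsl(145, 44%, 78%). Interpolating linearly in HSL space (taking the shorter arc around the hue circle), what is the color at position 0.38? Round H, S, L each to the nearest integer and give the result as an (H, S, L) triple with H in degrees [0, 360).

Hue arc: Δh = 145 − 49 = 96° (|Δh| ≤ 180, already the shorter path).
H = 49 + 0.38 × (96) = 85.48 → 85°
S = 64 + 0.38 × (44 − 64) = 56.4 → 56%
L = 35 + 0.38 × (78 − 35) = 51.34 → 51%

(85, 56, 51)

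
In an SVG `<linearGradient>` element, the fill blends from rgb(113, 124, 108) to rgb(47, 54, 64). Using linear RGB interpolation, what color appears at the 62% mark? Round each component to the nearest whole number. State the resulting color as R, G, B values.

(72, 81, 81)

62% corresponds to t = 0.62.
R = 113 + 0.62 × (47 − 113) = 113 + 0.62 × -66 = 72.08 → 72
G = 124 + 0.62 × (54 − 124) = 124 + 0.62 × -70 = 80.6 → 81
B = 108 + 0.62 × (64 − 108) = 108 + 0.62 × -44 = 80.72 → 81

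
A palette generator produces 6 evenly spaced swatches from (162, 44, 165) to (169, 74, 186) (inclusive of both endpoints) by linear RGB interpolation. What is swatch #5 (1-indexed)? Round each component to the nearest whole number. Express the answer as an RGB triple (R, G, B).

With 6 swatches and endpoints inclusive, swatch 5 sits at t = (5 − 1)/(6 − 1) = 4/5 ≈ 0.8.
R = 162 + 0.8 × (169 − 162) = 167.6 → 168
G = 44 + 0.8 × (74 − 44) = 68 → 68
B = 165 + 0.8 × (186 − 165) = 181.8 → 182

(168, 68, 182)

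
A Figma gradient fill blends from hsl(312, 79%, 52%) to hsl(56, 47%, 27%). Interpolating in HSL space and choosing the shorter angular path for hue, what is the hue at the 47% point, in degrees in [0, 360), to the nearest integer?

1

Hue: 56 − 312 = -256°, but |-256| > 180 so the shorter arc goes the other way: Δh = -256 + 360 = 104°.
H = 312 + 0.47 × (104) = 360.88 → 361 → 361 mod 360 = 1°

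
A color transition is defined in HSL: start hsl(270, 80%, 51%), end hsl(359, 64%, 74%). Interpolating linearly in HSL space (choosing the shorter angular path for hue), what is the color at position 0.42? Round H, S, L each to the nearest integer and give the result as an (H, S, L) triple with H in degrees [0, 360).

Hue arc: Δh = 359 − 270 = 89° (|Δh| ≤ 180, already the shorter path).
H = 270 + 0.42 × (89) = 307.38 → 307°
S = 80 + 0.42 × (64 − 80) = 73.28 → 73%
L = 51 + 0.42 × (74 − 51) = 60.66 → 61%

(307, 73, 61)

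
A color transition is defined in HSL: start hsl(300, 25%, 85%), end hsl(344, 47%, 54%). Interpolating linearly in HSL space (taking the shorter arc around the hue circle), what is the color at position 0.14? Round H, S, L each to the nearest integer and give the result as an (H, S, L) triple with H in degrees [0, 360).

Hue arc: Δh = 344 − 300 = 44° (|Δh| ≤ 180, already the shorter path).
H = 300 + 0.14 × (44) = 306.16 → 306°
S = 25 + 0.14 × (47 − 25) = 28.08 → 28%
L = 85 + 0.14 × (54 − 85) = 80.66 → 81%

(306, 28, 81)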